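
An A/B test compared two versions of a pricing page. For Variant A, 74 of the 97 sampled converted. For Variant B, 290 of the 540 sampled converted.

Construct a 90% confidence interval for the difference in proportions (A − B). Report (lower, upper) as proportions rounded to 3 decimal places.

(0.147, 0.305)

Sample proportions: 74/97 = 0.7629, 290/540 = 0.5370.
Each SE is √(p̂(1−p̂)/n): √(0.7629·0.2371/97) = 0.04318 and √(0.5370·0.4630/540) = 0.02146.
SE(p̂₁ − p̂₂) = √(SE₁² + SE₂²) = √(0.0018645124 + 0.0004605316) = 0.04822, since the two samples are independent.
At 90% confidence z* = 1.645; margin = 1.645 × 0.04822 = 0.07932.
The difference is 0.7629 − 0.5370 = 0.2259, so the interval is 0.2259 ± 0.07932 = (0.147, 0.305).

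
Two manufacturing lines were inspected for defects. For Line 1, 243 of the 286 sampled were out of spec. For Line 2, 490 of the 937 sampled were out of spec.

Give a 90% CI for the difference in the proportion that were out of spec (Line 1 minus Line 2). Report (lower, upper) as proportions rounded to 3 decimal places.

(0.283, 0.371)

p̂₁ = 243/286 = 0.8497 and p̂₂ = 490/937 = 0.5229.
SE₁ = √(p̂₁(1−p̂₁)/n₁) = √(0.8497·0.1503/286) = 0.02113; SE₂ = √(0.5229·0.4771/937) = 0.01632.
Independent samples: SE of the difference = √(SE₁² + SE₂²) = √(0.0004464769 + 0.0002663424) = 0.02670.
z* for 90% confidence is 1.645, so the margin of error is 1.645 × 0.02670 = 0.04392.
Point estimate p̂₁ − p̂₂ = 0.8497 − 0.5229 = 0.3268.
0.3268 ± 0.04392 → (0.283, 0.371).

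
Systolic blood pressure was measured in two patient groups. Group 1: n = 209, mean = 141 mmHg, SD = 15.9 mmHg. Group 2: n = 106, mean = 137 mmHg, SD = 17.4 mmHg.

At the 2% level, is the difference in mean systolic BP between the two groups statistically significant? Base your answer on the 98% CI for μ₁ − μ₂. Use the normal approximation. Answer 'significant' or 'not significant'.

not significant

Per-group SEs: s₁/√n₁ = 15.9/√209 = 1.0998, s₂/√n₂ = 17.4/√106 = 1.6900.
Unpooled SE of the difference: √(1.20956004 + 2.8561) = 2.0163.
Margin of error = z* · SE = 2.326 × 2.0163 = 4.6899.
x̄₁ − x̄₂ = 141 − 137 = 4.0000.
CI: 4.0000 ± 4.6899 = (-0.6899, 8.6899).
The interval (-0.6899, 8.6899) contains 0, so the difference is not significant.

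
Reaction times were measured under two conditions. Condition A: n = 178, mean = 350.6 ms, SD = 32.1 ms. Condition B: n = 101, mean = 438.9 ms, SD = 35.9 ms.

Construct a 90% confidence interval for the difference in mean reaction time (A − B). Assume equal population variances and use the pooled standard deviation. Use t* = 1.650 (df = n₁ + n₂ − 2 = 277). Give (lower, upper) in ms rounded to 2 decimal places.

(-95.19, -81.41)

s_p = √[((n₁−1)s₁² + (n₂−1)s₂²)/(n₁+n₂−2)] = √[(177·32.1² + 100·35.9²)/277] = 33.5216.
SE = 33.5216·√(1/178 + 1/101) = 4.1760.
With t* = 1.650, margin = 1.650 × 4.1760 = 6.8904.
x̄₁ − x̄₂ = 350.6 − 438.9 = -88.3000; interval -88.3000 ± 6.8904 = (-95.19, -81.41).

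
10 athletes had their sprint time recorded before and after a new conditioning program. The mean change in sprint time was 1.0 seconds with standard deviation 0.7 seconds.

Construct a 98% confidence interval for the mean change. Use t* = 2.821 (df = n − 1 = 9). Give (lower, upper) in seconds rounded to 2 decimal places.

(0.38, 1.62)

Paired design: SE = s_d/√n = 0.7/√10 = 0.2214.
t* = 2.821; margin of error = 2.821 × 0.2214 = 0.6246.
1.0 ± 0.6246 → (0.38, 1.62).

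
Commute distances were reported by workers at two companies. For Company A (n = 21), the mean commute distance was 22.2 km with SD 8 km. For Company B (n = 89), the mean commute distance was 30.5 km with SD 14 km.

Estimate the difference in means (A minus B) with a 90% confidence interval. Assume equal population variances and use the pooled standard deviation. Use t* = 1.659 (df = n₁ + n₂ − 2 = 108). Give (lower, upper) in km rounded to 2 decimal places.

(-13.57, -3.03)

Pooled variance s_p² = [20·8² + 88·14²] / (21+89−2) = 171.5556, so s_p = 13.0979.
SE_diff = s_p·√(1/n₁ + 1/n₂) = 13.0979·√(1/21 + 1/89) = 3.1776.
t* = 1.659; margin = 1.659 × 3.1776 = 5.2716.
Difference = 22.2 − 30.5 = -8.3000.
-8.3000 ± 5.2716 → (-13.57, -3.03).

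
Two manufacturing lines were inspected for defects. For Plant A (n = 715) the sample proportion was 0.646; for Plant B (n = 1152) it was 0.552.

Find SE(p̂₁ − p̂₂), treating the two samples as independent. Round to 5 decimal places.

0.02312

SE₁ = √(p̂₁(1−p̂₁)/n₁) = √(0.6460·0.3540/715) = 0.01788; SE₂ = √(0.5520·0.4480/1152) = 0.01465.
Independent samples: SE of the difference = √(SE₁² + SE₂²) = √(0.0003196944 + 0.0002146225) = 0.02312.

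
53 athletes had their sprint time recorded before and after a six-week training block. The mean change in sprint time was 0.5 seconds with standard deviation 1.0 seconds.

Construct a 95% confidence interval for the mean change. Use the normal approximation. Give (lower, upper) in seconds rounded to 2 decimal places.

(0.23, 0.77)

This is a matched-pairs design, so SE = s_d/√n = 1.0/√53 = 0.1374.
Margin = 1.960 × 0.1374 = 0.2693; the interval is 0.5 ± 0.2693 = (0.23, 0.77).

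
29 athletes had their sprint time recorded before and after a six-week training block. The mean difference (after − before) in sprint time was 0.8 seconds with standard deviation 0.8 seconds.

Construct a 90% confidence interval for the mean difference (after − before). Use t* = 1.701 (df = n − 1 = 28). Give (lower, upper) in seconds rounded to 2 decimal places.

Paired design: SE = s_d/√n = 0.8/√29 = 0.1486.
t* = 1.701; margin of error = 1.701 × 0.1486 = 0.2528.
0.8 ± 0.2528 → (0.55, 1.05).

(0.55, 1.05)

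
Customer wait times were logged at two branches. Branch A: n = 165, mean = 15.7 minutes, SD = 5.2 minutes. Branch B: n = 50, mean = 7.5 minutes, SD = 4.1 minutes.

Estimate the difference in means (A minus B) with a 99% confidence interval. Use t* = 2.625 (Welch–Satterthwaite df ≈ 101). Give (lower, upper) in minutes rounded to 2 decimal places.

(6.34, 10.06)

Per-group SEs: s₁/√n₁ = 5.2/√165 = 0.4048, s₂/√n₂ = 4.1/√50 = 0.5798.
Unpooled SE of the difference: √(0.16386304 + 0.33616804) = 0.7071.
Margin of error = t* · SE = 2.625 × 0.7071 = 1.8561.
x̄₁ − x̄₂ = 15.7 − 7.5 = 8.2000.
CI: 8.2000 ± 1.8561 = (6.34, 10.06).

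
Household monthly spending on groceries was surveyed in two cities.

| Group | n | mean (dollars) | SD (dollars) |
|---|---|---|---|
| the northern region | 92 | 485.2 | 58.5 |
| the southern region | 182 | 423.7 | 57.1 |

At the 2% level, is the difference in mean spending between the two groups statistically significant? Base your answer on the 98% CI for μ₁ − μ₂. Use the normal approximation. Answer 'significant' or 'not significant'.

Standard errors of each mean: 58.5/√92 = 6.0990 and 57.1/√182 = 4.2325.
SE(x̄₁ − x̄₂) = √(6.0990² + 4.2325²) = 7.4237 for independent samples with unequal variances.
With z* = 2.326, the margin is 2.326 × 7.4237 = 17.2675.
x̄₁ − x̄₂ = 485.2 − 423.7 = 61.5000; the interval is 61.5000 ± 17.2675 = (44.2325, 78.7675).
The interval (44.2325, 78.7675) does not contain 0, so the difference is significant.

significant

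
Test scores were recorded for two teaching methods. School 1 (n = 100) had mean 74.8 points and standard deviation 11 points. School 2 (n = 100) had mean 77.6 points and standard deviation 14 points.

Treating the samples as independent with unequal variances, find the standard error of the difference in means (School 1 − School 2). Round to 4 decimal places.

1.7804

Per-group SEs: s₁/√n₁ = 11/√100 = 1.1000, s₂/√n₂ = 14/√100 = 1.4000.
Unpooled SE of the difference: √(1.21 + 1.96) = 1.7804.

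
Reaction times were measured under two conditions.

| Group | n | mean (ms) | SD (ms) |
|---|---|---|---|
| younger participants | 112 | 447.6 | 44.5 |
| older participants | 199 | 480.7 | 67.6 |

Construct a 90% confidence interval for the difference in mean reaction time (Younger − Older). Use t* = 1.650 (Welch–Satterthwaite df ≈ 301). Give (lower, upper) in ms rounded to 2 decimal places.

(-43.62, -22.58)

Per-group SEs: s₁/√n₁ = 44.5/√112 = 4.2049, s₂/√n₂ = 67.6/√199 = 4.7920.
Unpooled SE of the difference: √(17.68118401 + 22.963264) = 6.3753.
Margin of error = t* · SE = 1.650 × 6.3753 = 10.5192.
x̄₁ − x̄₂ = 447.6 − 480.7 = -33.1000.
CI: -33.1000 ± 10.5192 = (-43.62, -22.58).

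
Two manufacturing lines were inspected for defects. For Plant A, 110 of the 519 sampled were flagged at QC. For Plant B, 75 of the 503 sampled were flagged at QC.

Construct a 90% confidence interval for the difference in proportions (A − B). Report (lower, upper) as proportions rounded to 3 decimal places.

(0.023, 0.102)

p̂₁ = 110/519 = 0.2119 and p̂₂ = 75/503 = 0.1491.
SE₁ = √(p̂₁(1−p̂₁)/n₁) = √(0.2119·0.7881/519) = 0.01794; SE₂ = √(0.1491·0.8509/503) = 0.01588.
Independent samples: SE of the difference = √(SE₁² + SE₂²) = √(0.0003218436 + 0.0002521744) = 0.02396.
z* for 90% confidence is 1.645, so the margin of error is 1.645 × 0.02396 = 0.03941.
Point estimate p̂₁ − p̂₂ = 0.2119 − 0.1491 = 0.0628.
0.0628 ± 0.03941 → (0.023, 0.102).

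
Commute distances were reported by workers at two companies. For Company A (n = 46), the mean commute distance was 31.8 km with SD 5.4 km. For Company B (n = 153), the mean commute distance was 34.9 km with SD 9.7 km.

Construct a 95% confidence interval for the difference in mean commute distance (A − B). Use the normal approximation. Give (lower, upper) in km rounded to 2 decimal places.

Standard errors of each mean: 5.4/√46 = 0.7962 and 9.7/√153 = 0.7842.
SE(x̄₁ − x̄₂) = √(0.7962² + 0.7842²) = 1.1175 for independent samples with unequal variances.
With z* = 1.960, the margin is 1.960 × 1.1175 = 2.1903.
x̄₁ − x̄₂ = 31.8 − 34.9 = -3.1000; the interval is -3.1000 ± 2.1903 = (-5.29, -0.91).

(-5.29, -0.91)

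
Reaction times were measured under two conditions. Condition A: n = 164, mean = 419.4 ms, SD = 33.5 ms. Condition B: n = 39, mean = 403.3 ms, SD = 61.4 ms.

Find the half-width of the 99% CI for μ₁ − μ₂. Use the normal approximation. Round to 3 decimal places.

26.208

Per-group SEs: s₁/√n₁ = 33.5/√164 = 2.6159, s₂/√n₂ = 61.4/√39 = 9.8319.
Unpooled SE of the difference: √(6.84293281 + 96.66625761) = 10.1739.
Margin of error = z* · SE = 2.576 × 10.1739 = 26.2080.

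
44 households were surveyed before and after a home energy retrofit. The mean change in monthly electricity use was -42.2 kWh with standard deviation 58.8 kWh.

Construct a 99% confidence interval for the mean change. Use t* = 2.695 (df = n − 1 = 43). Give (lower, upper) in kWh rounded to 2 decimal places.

Paired design: SE = s_d/√n = 58.8/√44 = 8.8644.
t* = 2.695; margin of error = 2.695 × 8.8644 = 23.8896.
-42.2 ± 23.8896 → (-66.09, -18.31).

(-66.09, -18.31)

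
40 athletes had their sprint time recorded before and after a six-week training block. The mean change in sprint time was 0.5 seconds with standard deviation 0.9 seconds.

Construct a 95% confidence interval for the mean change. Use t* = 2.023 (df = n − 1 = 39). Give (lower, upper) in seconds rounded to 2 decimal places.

This is a matched-pairs design, so SE = s_d/√n = 0.9/√40 = 0.1423.
Margin = 2.023 × 0.1423 = 0.2879; the interval is 0.5 ± 0.2879 = (0.21, 0.79).

(0.21, 0.79)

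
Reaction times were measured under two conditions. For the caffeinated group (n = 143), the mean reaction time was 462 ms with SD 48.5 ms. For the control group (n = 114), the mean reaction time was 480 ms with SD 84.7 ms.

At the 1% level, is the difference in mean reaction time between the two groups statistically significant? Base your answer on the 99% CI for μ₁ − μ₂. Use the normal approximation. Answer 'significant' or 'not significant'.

not significant

Standard errors of each mean: 48.5/√143 = 4.0558 and 84.7/√114 = 7.9329.
SE(x̄₁ − x̄₂) = √(4.0558² + 7.9329²) = 8.9096 for independent samples with unequal variances.
With z* = 2.576, the margin is 2.576 × 8.9096 = 22.9511.
x̄₁ − x̄₂ = 462 − 480 = -18.0000; the interval is -18.0000 ± 22.9511 = (-40.9511, 4.9511).
The interval (-40.9511, 4.9511) contains 0, so the difference is not significant.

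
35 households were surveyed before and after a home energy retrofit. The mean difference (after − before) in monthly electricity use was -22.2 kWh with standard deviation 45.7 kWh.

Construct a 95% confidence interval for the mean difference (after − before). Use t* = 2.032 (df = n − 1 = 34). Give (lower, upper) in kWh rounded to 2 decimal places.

(-37.90, -6.50)

This is a matched-pairs design, so SE = s_d/√n = 45.7/√35 = 7.7247.
Margin = 2.032 × 7.7247 = 15.6966; the interval is -22.2 ± 15.6966 = (-37.90, -6.50).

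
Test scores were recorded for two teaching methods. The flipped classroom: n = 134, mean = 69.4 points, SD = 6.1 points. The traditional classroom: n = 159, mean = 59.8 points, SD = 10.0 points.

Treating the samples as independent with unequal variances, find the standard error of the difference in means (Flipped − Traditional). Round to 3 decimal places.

0.952

SE₁ = s₁/√n₁ = 6.1/√134 = 0.5270; SE₂ = 10.0/√159 = 0.7931.
Independent samples, unequal variances: SE_diff = √(SE₁² + SE₂²) = √(0.277729 + 0.62900761) = 0.9522.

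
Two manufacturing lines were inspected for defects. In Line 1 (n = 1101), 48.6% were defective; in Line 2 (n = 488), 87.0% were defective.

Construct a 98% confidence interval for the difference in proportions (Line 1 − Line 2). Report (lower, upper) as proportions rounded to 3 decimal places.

(-0.434, -0.334)

The two standard errors are √(0.4860×0.5140/1101) = 0.01506 and √(0.8700×0.1300/488) = 0.01522.
Because the samples are independent, SE_diff = √(0.01506² + 0.01522²) = 0.02141.
Using z* = 2.326 for 98%, ME = 2.326 × 0.02141 = 0.04980.
p̂₁ − p̂₂ = -0.3840; interval -0.3840 ± 0.04980 gives (-0.434, -0.334).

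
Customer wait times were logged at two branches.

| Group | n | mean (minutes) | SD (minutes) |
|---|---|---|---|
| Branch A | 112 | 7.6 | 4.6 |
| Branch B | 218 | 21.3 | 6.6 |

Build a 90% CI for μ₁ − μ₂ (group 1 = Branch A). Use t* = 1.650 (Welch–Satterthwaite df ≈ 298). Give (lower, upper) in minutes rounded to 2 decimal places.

Standard errors of each mean: 4.6/√112 = 0.4347 and 6.6/√218 = 0.4470.
SE(x̄₁ − x̄₂) = √(0.4347² + 0.4470²) = 0.6235 for independent samples with unequal variances.
With t* = 1.650, the margin is 1.650 × 0.6235 = 1.0288.
x̄₁ − x̄₂ = 7.6 − 21.3 = -13.7000; the interval is -13.7000 ± 1.0288 = (-14.73, -12.67).

(-14.73, -12.67)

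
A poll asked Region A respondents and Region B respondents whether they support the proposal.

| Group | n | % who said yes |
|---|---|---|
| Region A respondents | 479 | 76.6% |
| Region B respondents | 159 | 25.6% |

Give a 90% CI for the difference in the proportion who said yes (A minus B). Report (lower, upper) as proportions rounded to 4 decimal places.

SE₁ = √(p̂₁(1−p̂₁)/n₁) = √(0.7660·0.2340/479) = 0.01934; SE₂ = √(0.2560·0.7440/159) = 0.03461.
Independent samples: SE of the difference = √(SE₁² + SE₂²) = √(0.0003740356 + 0.0011978521) = 0.03965.
z* for 90% confidence is 1.645, so the margin of error is 1.645 × 0.03965 = 0.06522.
Point estimate p̂₁ − p̂₂ = 0.7660 − 0.2560 = 0.5100.
0.5100 ± 0.06522 → (0.4448, 0.5752).

(0.4448, 0.5752)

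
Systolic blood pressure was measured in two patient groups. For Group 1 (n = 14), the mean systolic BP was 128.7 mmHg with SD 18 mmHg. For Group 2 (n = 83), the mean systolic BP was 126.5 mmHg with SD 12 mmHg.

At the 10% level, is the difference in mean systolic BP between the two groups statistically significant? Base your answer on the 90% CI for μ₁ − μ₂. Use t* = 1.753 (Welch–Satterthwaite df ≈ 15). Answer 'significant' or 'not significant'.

not significant

SE₁ = s₁/√n₁ = 18/√14 = 4.8107; SE₂ = 12/√83 = 1.3172.
Independent samples, unequal variances: SE_diff = √(SE₁² + SE₂²) = √(23.14283449 + 1.73501584) = 4.9878.
t* = 1.753, so margin of error = 1.753 × 4.9878 = 8.7436.
Difference in means = 128.7 − 126.5 = 2.2000.
2.2000 ± 8.7436 → (-6.5436, 10.9436).
The interval (-6.5436, 10.9436) contains 0, so the difference is not significant.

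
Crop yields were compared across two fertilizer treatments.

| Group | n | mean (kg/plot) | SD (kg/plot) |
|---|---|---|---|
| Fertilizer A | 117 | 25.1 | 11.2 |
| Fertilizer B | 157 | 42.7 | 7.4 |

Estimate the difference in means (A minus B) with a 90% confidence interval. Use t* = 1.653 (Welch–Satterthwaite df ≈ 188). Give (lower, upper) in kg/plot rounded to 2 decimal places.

(-19.57, -15.63)

Per-group SEs: s₁/√n₁ = 11.2/√117 = 1.0354, s₂/√n₂ = 7.4/√157 = 0.5906.
Unpooled SE of the difference: √(1.07205316 + 0.34880836) = 1.1920.
Margin of error = t* · SE = 1.653 × 1.1920 = 1.9704.
x̄₁ − x̄₂ = 25.1 − 42.7 = -17.6000.
CI: -17.6000 ± 1.9704 = (-19.57, -15.63).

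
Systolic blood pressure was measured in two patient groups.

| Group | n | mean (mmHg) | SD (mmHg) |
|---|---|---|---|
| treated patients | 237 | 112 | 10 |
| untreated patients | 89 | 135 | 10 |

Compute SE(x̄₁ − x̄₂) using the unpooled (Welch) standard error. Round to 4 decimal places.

SE₁ = s₁/√n₁ = 10/√237 = 0.6496; SE₂ = 10/√89 = 1.0600.
Independent samples, unequal variances: SE_diff = √(SE₁² + SE₂²) = √(0.42198016 + 1.1236) = 1.2432.

1.2432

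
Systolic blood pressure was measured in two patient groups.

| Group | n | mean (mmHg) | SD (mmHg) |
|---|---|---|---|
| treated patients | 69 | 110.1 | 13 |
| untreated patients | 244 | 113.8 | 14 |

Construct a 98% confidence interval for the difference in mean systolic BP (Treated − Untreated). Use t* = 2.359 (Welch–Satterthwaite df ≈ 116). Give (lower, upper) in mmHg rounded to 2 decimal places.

(-7.95, 0.55)

Per-group SEs: s₁/√n₁ = 13/√69 = 1.5650, s₂/√n₂ = 14/√244 = 0.8963.
Unpooled SE of the difference: √(2.449225 + 0.80335369) = 1.8035.
Margin of error = t* · SE = 2.359 × 1.8035 = 4.2545.
x̄₁ − x̄₂ = 110.1 − 113.8 = -3.7000.
CI: -3.7000 ± 4.2545 = (-7.95, 0.55).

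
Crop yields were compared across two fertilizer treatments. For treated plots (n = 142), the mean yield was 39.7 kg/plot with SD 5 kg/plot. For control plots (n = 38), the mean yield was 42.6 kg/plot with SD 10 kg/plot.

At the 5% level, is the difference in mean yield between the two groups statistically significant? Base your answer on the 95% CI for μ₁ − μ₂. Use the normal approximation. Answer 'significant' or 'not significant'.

not significant

SE₁ = s₁/√n₁ = 5/√142 = 0.4196; SE₂ = 10/√38 = 1.6222.
Independent samples, unequal variances: SE_diff = √(SE₁² + SE₂²) = √(0.17606416 + 2.63153284) = 1.6756.
z* = 1.960, so margin of error = 1.960 × 1.6756 = 3.2842.
Difference in means = 39.7 − 42.6 = -2.9000.
-2.9000 ± 3.2842 → (-6.1842, 0.3842).
The interval (-6.1842, 0.3842) contains 0, so the difference is not significant.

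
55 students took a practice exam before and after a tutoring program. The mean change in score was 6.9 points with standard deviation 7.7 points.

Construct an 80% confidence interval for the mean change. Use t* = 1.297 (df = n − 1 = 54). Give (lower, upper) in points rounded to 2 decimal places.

(5.55, 8.25)

Paired design: SE = s_d/√n = 7.7/√55 = 1.0383.
t* = 1.297; margin of error = 1.297 × 1.0383 = 1.3467.
6.9 ± 1.3467 → (5.55, 8.25).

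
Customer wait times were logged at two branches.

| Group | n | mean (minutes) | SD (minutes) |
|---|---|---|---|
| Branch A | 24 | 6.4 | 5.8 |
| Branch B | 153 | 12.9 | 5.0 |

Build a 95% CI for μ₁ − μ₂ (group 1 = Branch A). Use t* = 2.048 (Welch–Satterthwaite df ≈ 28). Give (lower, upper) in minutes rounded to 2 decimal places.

SE₁ = s₁/√n₁ = 5.8/√24 = 1.1839; SE₂ = 5.0/√153 = 0.4042.
Independent samples, unequal variances: SE_diff = √(SE₁² + SE₂²) = √(1.40161921 + 0.16337764) = 1.2510.
t* = 2.048, so margin of error = 2.048 × 1.2510 = 2.5620.
Difference in means = 6.4 − 12.9 = -6.5000.
-6.5000 ± 2.5620 → (-9.06, -3.94).

(-9.06, -3.94)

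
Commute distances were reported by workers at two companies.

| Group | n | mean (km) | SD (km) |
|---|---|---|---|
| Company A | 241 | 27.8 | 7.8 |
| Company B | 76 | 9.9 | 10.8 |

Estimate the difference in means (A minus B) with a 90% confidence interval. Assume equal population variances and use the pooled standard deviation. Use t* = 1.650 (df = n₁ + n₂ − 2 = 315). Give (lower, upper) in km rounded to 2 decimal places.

(16.03, 19.77)

Pooled variance s_p² = [240·7.8² + 75·10.8²] / (241+76−2) = 74.1257, so s_p = 8.6096.
SE_diff = s_p·√(1/n₁ + 1/n₂) = 8.6096·√(1/241 + 1/76) = 1.1327.
t* = 1.650; margin = 1.650 × 1.1327 = 1.8690.
Difference = 27.8 − 9.9 = 17.9000.
17.9000 ± 1.8690 → (16.03, 19.77).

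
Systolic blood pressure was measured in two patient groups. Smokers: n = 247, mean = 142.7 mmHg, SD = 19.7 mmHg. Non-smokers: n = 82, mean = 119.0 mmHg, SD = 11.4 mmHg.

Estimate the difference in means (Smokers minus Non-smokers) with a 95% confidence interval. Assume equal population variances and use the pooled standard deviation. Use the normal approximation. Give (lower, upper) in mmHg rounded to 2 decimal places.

Pooled variance s_p² = [246·19.7² + 81·11.4²] / (247+82−2) = 324.1495, so s_p = 18.0042.
SE_diff = s_p·√(1/n₁ + 1/n₂) = 18.0042·√(1/247 + 1/82) = 2.2946.
z* = 1.960; margin = 1.960 × 2.2946 = 4.4974.
Difference = 142.7 − 119.0 = 23.7000.
23.7000 ± 4.4974 → (19.20, 28.20).

(19.20, 28.20)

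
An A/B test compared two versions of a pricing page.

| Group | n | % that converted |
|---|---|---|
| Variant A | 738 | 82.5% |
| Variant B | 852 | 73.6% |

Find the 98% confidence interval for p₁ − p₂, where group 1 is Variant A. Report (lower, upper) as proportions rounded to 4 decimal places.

(0.0411, 0.1369)

The two standard errors are √(0.8250×0.1750/738) = 0.01399 and √(0.7360×0.2640/852) = 0.01510.
Because the samples are independent, SE_diff = √(0.01399² + 0.01510²) = 0.02058.
Using z* = 2.326 for 98%, ME = 2.326 × 0.02058 = 0.04787.
p̂₁ − p̂₂ = 0.0890; interval 0.0890 ± 0.04787 gives (0.0411, 0.1369).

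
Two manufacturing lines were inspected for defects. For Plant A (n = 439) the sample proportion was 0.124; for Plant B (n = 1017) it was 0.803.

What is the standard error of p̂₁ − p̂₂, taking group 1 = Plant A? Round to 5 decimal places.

0.02007

SE₁ = √(p̂₁(1−p̂₁)/n₁) = √(0.1240·0.8760/439) = 0.01573; SE₂ = √(0.8030·0.1970/1017) = 0.01247.
Independent samples: SE of the difference = √(SE₁² + SE₂²) = √(0.0002474329 + 0.0001555009) = 0.02007.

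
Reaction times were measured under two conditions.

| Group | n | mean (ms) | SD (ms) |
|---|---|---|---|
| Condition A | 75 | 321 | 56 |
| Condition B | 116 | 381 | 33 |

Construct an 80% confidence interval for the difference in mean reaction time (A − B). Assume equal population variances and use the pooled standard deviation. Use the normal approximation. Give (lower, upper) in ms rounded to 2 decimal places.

s_p = √[((n₁−1)s₁² + (n₂−1)s₂²)/(n₁+n₂−2)] = √[(74·56² + 115·33²)/189] = 43.4795.
SE = 43.4795·√(1/75 + 1/116) = 6.4423.
With z* = 1.282, margin = 1.282 × 6.4423 = 8.2590.
x̄₁ − x̄₂ = 321 − 381 = -60.0000; interval -60.0000 ± 8.2590 = (-68.26, -51.74).

(-68.26, -51.74)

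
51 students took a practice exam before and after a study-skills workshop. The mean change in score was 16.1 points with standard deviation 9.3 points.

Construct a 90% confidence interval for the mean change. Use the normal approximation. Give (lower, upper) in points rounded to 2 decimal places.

Paired design: SE = s_d/√n = 9.3/√51 = 1.3023.
z* = 1.645; margin of error = 1.645 × 1.3023 = 2.1423.
16.1 ± 2.1423 → (13.96, 18.24).

(13.96, 18.24)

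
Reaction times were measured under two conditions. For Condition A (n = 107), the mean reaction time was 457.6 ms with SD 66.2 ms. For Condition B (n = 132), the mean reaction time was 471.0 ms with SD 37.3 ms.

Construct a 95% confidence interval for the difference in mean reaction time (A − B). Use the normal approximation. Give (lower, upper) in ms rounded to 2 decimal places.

Per-group SEs: s₁/√n₁ = 66.2/√107 = 6.3998, s₂/√n₂ = 37.3/√132 = 3.2465.
Unpooled SE of the difference: √(40.95744004 + 10.53976225) = 7.1762.
Margin of error = z* · SE = 1.960 × 7.1762 = 14.0654.
x̄₁ − x̄₂ = 457.6 − 471.0 = -13.4000.
CI: -13.4000 ± 14.0654 = (-27.47, 0.67).

(-27.47, 0.67)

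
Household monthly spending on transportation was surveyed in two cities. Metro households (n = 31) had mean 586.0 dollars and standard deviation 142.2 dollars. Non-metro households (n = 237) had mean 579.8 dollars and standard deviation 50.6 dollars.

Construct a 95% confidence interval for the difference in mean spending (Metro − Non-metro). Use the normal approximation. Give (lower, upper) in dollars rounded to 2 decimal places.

(-44.27, 56.67)

Standard errors of each mean: 142.2/√31 = 25.5399 and 50.6/√237 = 3.2868.
SE(x̄₁ − x̄₂) = √(25.5399² + 3.2868²) = 25.7505 for independent samples with unequal variances.
With z* = 1.960, the margin is 1.960 × 25.7505 = 50.4710.
x̄₁ − x̄₂ = 586.0 − 579.8 = 6.2000; the interval is 6.2000 ± 50.4710 = (-44.27, 56.67).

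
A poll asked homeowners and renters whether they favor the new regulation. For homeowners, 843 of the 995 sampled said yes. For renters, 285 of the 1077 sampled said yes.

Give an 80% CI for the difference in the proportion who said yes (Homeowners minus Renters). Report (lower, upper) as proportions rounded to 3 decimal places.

(0.560, 0.605)

Sample proportions: 843/995 = 0.8472, 285/1077 = 0.2646.
Each SE is √(p̂(1−p̂)/n): √(0.8472·0.1528/995) = 0.01141 and √(0.2646·0.7354/1077) = 0.01344.
SE(p̂₁ − p̂₂) = √(SE₁² + SE₂²) = √(0.0001301881 + 0.0001806336) = 0.01763, since the two samples are independent.
At 80% confidence z* = 1.282; margin = 1.282 × 0.01763 = 0.02260.
The difference is 0.8472 − 0.2646 = 0.5826, so the interval is 0.5826 ± 0.02260 = (0.560, 0.605).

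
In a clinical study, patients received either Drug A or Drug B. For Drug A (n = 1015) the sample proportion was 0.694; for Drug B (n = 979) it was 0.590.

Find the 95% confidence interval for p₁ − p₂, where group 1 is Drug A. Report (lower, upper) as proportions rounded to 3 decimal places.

(0.062, 0.146)

The two standard errors are √(0.6940×0.3060/1015) = 0.01446 and √(0.5900×0.4100/979) = 0.01572.
Because the samples are independent, SE_diff = √(0.01446² + 0.01572²) = 0.02136.
Using z* = 1.960 for 95%, ME = 1.960 × 0.02136 = 0.04187.
p̂₁ − p̂₂ = 0.1040; interval 0.1040 ± 0.04187 gives (0.062, 0.146).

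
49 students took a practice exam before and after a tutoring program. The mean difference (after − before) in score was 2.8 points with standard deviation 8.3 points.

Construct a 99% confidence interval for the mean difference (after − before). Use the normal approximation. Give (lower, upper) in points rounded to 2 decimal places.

Paired design: SE = s_d/√n = 8.3/√49 = 1.1857.
z* = 2.576; margin of error = 2.576 × 1.1857 = 3.0544.
2.8 ± 3.0544 → (-0.25, 5.85).

(-0.25, 5.85)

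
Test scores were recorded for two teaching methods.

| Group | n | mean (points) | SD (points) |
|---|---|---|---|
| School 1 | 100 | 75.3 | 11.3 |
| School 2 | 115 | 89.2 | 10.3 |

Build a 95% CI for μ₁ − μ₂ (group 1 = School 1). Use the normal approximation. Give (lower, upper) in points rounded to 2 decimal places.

Standard errors of each mean: 11.3/√100 = 1.1300 and 10.3/√115 = 0.9605.
SE(x̄₁ − x̄₂) = √(1.1300² + 0.9605²) = 1.4831 for independent samples with unequal variances.
With z* = 1.960, the margin is 1.960 × 1.4831 = 2.9069.
x̄₁ − x̄₂ = 75.3 − 89.2 = -13.9000; the interval is -13.9000 ± 2.9069 = (-16.81, -10.99).

(-16.81, -10.99)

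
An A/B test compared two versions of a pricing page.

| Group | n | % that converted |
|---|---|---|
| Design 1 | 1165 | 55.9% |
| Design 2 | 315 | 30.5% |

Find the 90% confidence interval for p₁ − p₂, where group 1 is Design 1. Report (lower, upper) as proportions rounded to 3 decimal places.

SE₁ = √(p̂₁(1−p̂₁)/n₁) = √(0.5590·0.4410/1165) = 0.01455; SE₂ = √(0.3050·0.6950/315) = 0.02594.
Independent samples: SE of the difference = √(SE₁² + SE₂²) = √(0.0002117025 + 0.0006728836) = 0.02974.
z* for 90% confidence is 1.645, so the margin of error is 1.645 × 0.02974 = 0.04892.
Point estimate p̂₁ − p̂₂ = 0.5590 − 0.3050 = 0.2540.
0.2540 ± 0.04892 → (0.205, 0.303).

(0.205, 0.303)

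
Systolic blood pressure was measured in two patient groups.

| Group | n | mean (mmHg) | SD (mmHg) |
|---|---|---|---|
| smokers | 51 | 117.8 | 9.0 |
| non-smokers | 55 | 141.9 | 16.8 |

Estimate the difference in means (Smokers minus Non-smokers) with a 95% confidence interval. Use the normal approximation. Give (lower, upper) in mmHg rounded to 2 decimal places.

Per-group SEs: s₁/√n₁ = 9.0/√51 = 1.2603, s₂/√n₂ = 16.8/√55 = 2.2653.
Unpooled SE of the difference: √(1.58835609 + 5.13158409) = 2.5923.
Margin of error = z* · SE = 1.960 × 2.5923 = 5.0809.
x̄₁ − x̄₂ = 117.8 − 141.9 = -24.1000.
CI: -24.1000 ± 5.0809 = (-29.18, -19.02).

(-29.18, -19.02)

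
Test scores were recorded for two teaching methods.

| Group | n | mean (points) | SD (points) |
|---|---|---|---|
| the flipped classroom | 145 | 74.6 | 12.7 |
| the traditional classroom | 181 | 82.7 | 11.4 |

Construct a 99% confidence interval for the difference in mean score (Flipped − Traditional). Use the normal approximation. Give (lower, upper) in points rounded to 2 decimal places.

Standard errors of each mean: 12.7/√145 = 1.0547 and 11.4/√181 = 0.8474.
SE(x̄₁ − x̄₂) = √(1.0547² + 0.8474²) = 1.3530 for independent samples with unequal variances.
With z* = 2.576, the margin is 2.576 × 1.3530 = 3.4853.
x̄₁ − x̄₂ = 74.6 − 82.7 = -8.1000; the interval is -8.1000 ± 3.4853 = (-11.59, -4.61).

(-11.59, -4.61)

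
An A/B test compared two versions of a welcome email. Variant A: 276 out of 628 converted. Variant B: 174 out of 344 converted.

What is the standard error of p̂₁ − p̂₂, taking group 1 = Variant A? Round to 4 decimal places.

p̂₁ = 276/628 = 0.4395 and p̂₂ = 174/344 = 0.5058.
SE₁ = √(p̂₁(1−p̂₁)/n₁) = √(0.4395·0.5605/628) = 0.01981; SE₂ = √(0.5058·0.4942/344) = 0.02696.
Independent samples: SE of the difference = √(SE₁² + SE₂²) = √(0.0003924361 + 0.0007268416) = 0.03346.

0.0335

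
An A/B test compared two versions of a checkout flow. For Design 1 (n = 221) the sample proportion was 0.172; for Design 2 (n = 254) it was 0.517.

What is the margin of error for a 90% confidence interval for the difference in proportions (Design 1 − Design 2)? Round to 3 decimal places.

SE₁ = √(p̂₁(1−p̂₁)/n₁) = √(0.1720·0.8280/221) = 0.02539; SE₂ = √(0.5170·0.4830/254) = 0.03135.
Independent samples: SE of the difference = √(SE₁² + SE₂²) = √(0.0006446521 + 0.0009828225) = 0.04034.
z* for 90% confidence is 1.645, so the margin of error is 1.645 × 0.04034 = 0.06636.

0.066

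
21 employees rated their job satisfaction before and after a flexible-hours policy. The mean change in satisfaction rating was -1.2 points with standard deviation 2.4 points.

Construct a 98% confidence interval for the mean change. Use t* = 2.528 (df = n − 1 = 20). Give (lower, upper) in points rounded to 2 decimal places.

Paired design: SE = s_d/√n = 2.4/√21 = 0.5237.
t* = 2.528; margin of error = 2.528 × 0.5237 = 1.3239.
-1.2 ± 1.3239 → (-2.52, 0.12).

(-2.52, 0.12)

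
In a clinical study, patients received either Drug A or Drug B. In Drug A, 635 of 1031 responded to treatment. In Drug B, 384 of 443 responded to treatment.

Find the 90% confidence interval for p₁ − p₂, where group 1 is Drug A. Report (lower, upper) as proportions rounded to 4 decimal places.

(-0.2873, -0.2145)

First, p̂₁ = 635/1031 = 0.6159; p̂₂ = 384/443 = 0.8668.
The two standard errors are √(0.6159×0.3841/1031) = 0.01515 and √(0.8668×0.1332/443) = 0.01614.
Because the samples are independent, SE_diff = √(0.01515² + 0.01614²) = 0.02214.
Using z* = 1.645 for 90%, ME = 1.645 × 0.02214 = 0.03642.
p̂₁ − p̂₂ = -0.2509; interval -0.2509 ± 0.03642 gives (-0.2873, -0.2145).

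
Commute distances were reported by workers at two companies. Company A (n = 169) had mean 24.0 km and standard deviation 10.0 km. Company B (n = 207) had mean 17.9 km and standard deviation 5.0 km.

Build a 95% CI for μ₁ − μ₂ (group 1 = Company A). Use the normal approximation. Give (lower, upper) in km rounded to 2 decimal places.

Per-group SEs: s₁/√n₁ = 10.0/√169 = 0.7692, s₂/√n₂ = 5.0/√207 = 0.3475.
Unpooled SE of the difference: √(0.59166864 + 0.12075625) = 0.8441.
Margin of error = z* · SE = 1.960 × 0.8441 = 1.6544.
x̄₁ − x̄₂ = 24.0 − 17.9 = 6.1000.
CI: 6.1000 ± 1.6544 = (4.45, 7.75).

(4.45, 7.75)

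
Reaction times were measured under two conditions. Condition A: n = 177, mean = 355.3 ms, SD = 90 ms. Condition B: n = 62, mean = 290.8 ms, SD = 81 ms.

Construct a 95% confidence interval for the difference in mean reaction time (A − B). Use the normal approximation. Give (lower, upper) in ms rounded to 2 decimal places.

Per-group SEs: s₁/√n₁ = 90/√177 = 6.7648, s₂/√n₂ = 81/√62 = 10.2870.
Unpooled SE of the difference: √(45.76251904 + 105.822369) = 12.3120.
Margin of error = z* · SE = 1.960 × 12.3120 = 24.1315.
x̄₁ − x̄₂ = 355.3 − 290.8 = 64.5000.
CI: 64.5000 ± 24.1315 = (40.37, 88.63).

(40.37, 88.63)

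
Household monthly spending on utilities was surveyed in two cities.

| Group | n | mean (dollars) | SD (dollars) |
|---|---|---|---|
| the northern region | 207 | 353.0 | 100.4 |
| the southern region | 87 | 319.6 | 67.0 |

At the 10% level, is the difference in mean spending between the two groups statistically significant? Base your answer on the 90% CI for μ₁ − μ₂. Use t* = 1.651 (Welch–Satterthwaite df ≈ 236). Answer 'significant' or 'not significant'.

significant

Per-group SEs: s₁/√n₁ = 100.4/√207 = 6.9783, s₂/√n₂ = 67.0/√87 = 7.1832.
Unpooled SE of the difference: √(48.69667089 + 51.59836224) = 10.0147.
Margin of error = t* · SE = 1.651 × 10.0147 = 16.5343.
x̄₁ − x̄₂ = 353.0 − 319.6 = 33.4000.
CI: 33.4000 ± 16.5343 = (16.8657, 49.9343).
The interval (16.8657, 49.9343) does not contain 0, so the difference is significant.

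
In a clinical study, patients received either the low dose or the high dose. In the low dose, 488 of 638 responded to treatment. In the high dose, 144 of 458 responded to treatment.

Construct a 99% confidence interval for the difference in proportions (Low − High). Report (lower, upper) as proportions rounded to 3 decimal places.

(0.380, 0.521)

First, p̂₁ = 488/638 = 0.7649; p̂₂ = 144/458 = 0.3144.
The two standard errors are √(0.7649×0.2351/638) = 0.01679 and √(0.3144×0.6856/458) = 0.02169.
Because the samples are independent, SE_diff = √(0.01679² + 0.02169²) = 0.02743.
Using z* = 2.576 for 99%, ME = 2.576 × 0.02743 = 0.07066.
p̂₁ − p̂₂ = 0.4505; interval 0.4505 ± 0.07066 gives (0.380, 0.521).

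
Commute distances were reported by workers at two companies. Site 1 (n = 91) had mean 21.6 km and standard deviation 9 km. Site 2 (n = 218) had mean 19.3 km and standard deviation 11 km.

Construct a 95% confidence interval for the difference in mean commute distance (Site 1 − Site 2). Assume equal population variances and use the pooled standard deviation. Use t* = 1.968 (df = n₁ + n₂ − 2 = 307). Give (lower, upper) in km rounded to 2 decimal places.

(-0.27, 4.87)

s_p = √[((n₁−1)s₁² + (n₂−1)s₂²)/(n₁+n₂−2)] = √[(90·9² + 217·11²)/307] = 10.4534.
SE = 10.4534·√(1/91 + 1/218) = 1.3046.
With t* = 1.968, margin = 1.968 × 1.3046 = 2.5675.
x̄₁ − x̄₂ = 21.6 − 19.3 = 2.3000; interval 2.3000 ± 2.5675 = (-0.27, 4.87).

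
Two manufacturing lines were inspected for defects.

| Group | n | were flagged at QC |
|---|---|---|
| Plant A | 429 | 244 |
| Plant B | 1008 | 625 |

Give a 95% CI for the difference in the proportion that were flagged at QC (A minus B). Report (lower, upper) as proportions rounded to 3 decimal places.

(-0.107, 0.004)

First, p̂₁ = 244/429 = 0.5688; p̂₂ = 625/1008 = 0.6200.
The two standard errors are √(0.5688×0.4312/429) = 0.02391 and √(0.6200×0.3800/1008) = 0.01529.
Because the samples are independent, SE_diff = √(0.02391² + 0.01529²) = 0.02838.
Using z* = 1.960 for 95%, ME = 1.960 × 0.02838 = 0.05562.
p̂₁ − p̂₂ = -0.0512; interval -0.0512 ± 0.05562 gives (-0.107, 0.004).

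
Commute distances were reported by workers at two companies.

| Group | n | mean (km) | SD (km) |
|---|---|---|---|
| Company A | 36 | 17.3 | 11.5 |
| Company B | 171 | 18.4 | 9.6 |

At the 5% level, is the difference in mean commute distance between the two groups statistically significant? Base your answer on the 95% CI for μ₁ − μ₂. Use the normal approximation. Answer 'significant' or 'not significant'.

not significant

Standard errors of each mean: 11.5/√36 = 1.9167 and 9.6/√171 = 0.7341.
SE(x̄₁ − x̄₂) = √(1.9167² + 0.7341²) = 2.0525 for independent samples with unequal variances.
With z* = 1.960, the margin is 1.960 × 2.0525 = 4.0229.
x̄₁ − x̄₂ = 17.3 − 18.4 = -1.1000; the interval is -1.1000 ± 4.0229 = (-5.1229, 2.9229).
The interval (-5.1229, 2.9229) contains 0, so the difference is not significant.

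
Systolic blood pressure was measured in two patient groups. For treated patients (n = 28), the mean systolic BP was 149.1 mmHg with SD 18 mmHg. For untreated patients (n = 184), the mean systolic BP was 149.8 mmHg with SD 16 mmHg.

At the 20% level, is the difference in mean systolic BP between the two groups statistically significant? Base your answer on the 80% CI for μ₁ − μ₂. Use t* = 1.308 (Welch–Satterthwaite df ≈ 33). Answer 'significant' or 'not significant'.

Per-group SEs: s₁/√n₁ = 18/√28 = 3.4017, s₂/√n₂ = 16/√184 = 1.1795.
Unpooled SE of the difference: √(11.57156289 + 1.39122025) = 3.6004.
Margin of error = t* · SE = 1.308 × 3.6004 = 4.7093.
x̄₁ − x̄₂ = 149.1 − 149.8 = -0.7000.
CI: -0.7000 ± 4.7093 = (-5.4093, 4.0093).
The interval (-5.4093, 4.0093) contains 0, so the difference is not significant.

not significant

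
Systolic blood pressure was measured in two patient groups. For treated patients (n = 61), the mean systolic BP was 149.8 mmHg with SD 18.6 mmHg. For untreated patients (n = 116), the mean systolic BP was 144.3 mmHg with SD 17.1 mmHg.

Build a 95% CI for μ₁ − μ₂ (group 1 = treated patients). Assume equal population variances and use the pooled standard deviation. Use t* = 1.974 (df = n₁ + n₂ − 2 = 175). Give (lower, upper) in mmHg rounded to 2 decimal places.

(0.00, 11.00)

Pooled variance s_p² = [60·18.6² + 115·17.1²] / (61+116−2) = 310.7700, so s_p = 17.6287.
SE_diff = s_p·√(1/n₁ + 1/n₂) = 17.6287·√(1/61 + 1/116) = 2.7881.
t* = 1.974; margin = 1.974 × 2.7881 = 5.5037.
Difference = 149.8 − 144.3 = 5.5000.
5.5000 ± 5.5037 → (0.00, 11.00).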